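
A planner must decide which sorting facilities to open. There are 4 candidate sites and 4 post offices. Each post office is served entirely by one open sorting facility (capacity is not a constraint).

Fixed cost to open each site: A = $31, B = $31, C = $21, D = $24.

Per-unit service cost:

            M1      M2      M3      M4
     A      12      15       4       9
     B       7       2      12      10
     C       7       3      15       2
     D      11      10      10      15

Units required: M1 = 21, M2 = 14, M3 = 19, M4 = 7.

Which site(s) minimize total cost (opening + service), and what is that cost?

Open A and C; minimum total cost 331.

For any fixed open set, each post office goes to its cheapest open site; total = fixed + service.
{A, C}: M1→C 7·21=147, M2→C 3·14=42, M3→A 4·19=76, M4→C 2·7=14. Service 279; fixed 52; total 331.
{A, B, C}: M1→B 7·21=147, M2→B 2·14=28, M3→A 4·19=76, M4→C 2·7=14. Service 265; fixed 83; total 348.
{A, C, D}: service 279 + fixed 76 = 355
{A, B, C, D}: M1→B 7·21=147, M2→B 2·14=28, M3→A 4·19=76, M4→C 2·7=14. Service 265; fixed 107; total 372.
No other subset beats 331.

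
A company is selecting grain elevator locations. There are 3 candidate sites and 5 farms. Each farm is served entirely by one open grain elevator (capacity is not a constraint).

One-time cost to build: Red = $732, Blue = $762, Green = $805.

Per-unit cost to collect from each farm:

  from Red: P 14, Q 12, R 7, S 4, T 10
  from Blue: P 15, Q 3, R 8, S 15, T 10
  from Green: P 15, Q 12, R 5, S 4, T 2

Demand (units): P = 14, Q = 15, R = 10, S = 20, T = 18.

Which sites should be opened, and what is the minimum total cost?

For any fixed open set, each farm goes to its cheapest open site; total = fixed + service.
{Green}: P→Green 15·14=210, Q→Green 12·15=180, R→Green 5·10=50, S→Green 4·20=80, T→Green 2·18=36. Service 556; fixed 805; total 1361.
{Red}: service 706 + fixed 732 = 1438
{Blue}: service 815 + fixed 762 = 1577
{Red, Blue, Green}: P→Red 14·14=196, Q→Blue 3·15=45, R→Green 5·10=50, S→Red 4·20=80, T→Green 2·18=36. Service 407; fixed 2299; total 2706.
(All 7 nonempty subsets were checked; Green only is lowest.)

Open Green only; minimum total cost 1361.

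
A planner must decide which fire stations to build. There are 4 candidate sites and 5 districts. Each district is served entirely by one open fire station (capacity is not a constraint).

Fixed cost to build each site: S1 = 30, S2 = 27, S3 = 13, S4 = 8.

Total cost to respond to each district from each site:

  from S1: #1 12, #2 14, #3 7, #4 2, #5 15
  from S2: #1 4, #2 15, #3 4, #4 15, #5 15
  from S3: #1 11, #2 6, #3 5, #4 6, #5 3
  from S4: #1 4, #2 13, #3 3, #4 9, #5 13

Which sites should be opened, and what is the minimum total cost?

Open S3 and S4; minimum total cost 43.

For any fixed open set, each district goes to its cheapest open site; total = fixed + service.
{S3, S4}: #1→S4 4, #2→S3 6, #3→S4 3, #4→S3 6, #5→S3 3. Service 22; fixed 21; total 43.
{S3}: service 31 + fixed 13 = 44
{S4}: service 42 + fixed 8 = 50
{S1, S2, S3, S4}: service 18 + fixed 78 = 96
No other subset beats 43.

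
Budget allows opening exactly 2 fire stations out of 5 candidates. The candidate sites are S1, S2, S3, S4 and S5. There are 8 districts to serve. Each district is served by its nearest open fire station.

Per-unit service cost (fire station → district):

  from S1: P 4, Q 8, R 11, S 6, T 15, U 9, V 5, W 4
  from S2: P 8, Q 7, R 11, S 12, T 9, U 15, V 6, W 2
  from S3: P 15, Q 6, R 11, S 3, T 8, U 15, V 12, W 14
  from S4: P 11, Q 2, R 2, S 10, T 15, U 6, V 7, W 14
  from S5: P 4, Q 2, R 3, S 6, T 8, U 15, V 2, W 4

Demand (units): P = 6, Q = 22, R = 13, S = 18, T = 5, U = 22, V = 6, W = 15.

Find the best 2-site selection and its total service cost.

Choose S4 and S5; total service cost 446.

With exactly 2 open, each district uses its cheapest among the chosen.
{S4, S5}: P→S5 4·6=24, Q→S4 2·22=44, R→S4 2·13=26, S→S5 6·18=108, T→S5 8·5=40, U→S4 6·22=132, V→S5 2·6=12, W→S5 4·15=60. Service cost 446.
{S1, S4}: service cost 499
{S1, S5}: service cost 525
Among all 10 size-2 choices, {S4, S5} is lowest.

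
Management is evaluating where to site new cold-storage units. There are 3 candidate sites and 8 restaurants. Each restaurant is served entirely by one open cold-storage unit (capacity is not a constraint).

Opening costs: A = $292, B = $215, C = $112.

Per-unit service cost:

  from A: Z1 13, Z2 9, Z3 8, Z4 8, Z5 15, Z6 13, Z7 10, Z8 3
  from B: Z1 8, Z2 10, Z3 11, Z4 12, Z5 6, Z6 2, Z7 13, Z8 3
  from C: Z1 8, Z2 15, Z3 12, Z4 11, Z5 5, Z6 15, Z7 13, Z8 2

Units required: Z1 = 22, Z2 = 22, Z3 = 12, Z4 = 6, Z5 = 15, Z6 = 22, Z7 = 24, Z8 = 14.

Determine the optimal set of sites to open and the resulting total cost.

For any fixed open set, each restaurant goes to its cheapest open site; total = fixed + service.
{B}: Z1→B 8·22=176, Z2→B 10·22=220, Z3→B 11·12=132, Z4→B 12·6=72, Z5→B 6·15=90, Z6→B 2·22=44, Z7→B 13·24=312, Z8→B 3·14=42. Service 1088; fixed 215; total 1303.
{B, C}: service 1053 + fixed 327 = 1380
{A, B}: Z1→B 8·22=176, Z2→A 9·22=198, Z3→A 8·12=96, Z4→A 8·6=48, Z5→B 6·15=90, Z6→B 2·22=44, Z7→A 10·24=240, Z8→A 3·14=42. Service 934; fixed 507; total 1441.
{A, B, C}: Z1→B 8·22=176, Z2→A 9·22=198, Z3→A 8·12=96, Z4→A 8·6=48, Z5→C 5·15=75, Z6→B 2·22=44, Z7→A 10·24=240, Z8→C 2·14=28. Service 905; fixed 619; total 1524.
No other subset beats 1303.

Open B only; minimum total cost 1303.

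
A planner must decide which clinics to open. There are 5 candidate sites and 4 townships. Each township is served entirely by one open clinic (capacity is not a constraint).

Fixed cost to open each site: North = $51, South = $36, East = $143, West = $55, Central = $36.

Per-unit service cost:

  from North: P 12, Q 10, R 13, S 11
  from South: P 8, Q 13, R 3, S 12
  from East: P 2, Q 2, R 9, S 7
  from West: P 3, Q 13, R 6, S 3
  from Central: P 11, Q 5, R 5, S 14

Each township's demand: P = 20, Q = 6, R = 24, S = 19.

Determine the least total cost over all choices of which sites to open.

Minimum total cost: 346

For any fixed open set, each township goes to its cheapest open site; total = fixed + service.
{South, West, Central}: P→West 3·20=60, Q→Central 5·6=30, R→South 3·24=72, S→West 3·19=57. Service 219; fixed 127; total 346.
{South, West}: P→West 3·20=60, Q→South 13·6=78, R→South 3·24=72, S→West 3·19=57. Service 267; fixed 91; total 358.
{West, Central}: service 267 + fixed 91 = 358
{North, South, East, West, Central}: service 181 + fixed 321 = 502
No other subset beats 346.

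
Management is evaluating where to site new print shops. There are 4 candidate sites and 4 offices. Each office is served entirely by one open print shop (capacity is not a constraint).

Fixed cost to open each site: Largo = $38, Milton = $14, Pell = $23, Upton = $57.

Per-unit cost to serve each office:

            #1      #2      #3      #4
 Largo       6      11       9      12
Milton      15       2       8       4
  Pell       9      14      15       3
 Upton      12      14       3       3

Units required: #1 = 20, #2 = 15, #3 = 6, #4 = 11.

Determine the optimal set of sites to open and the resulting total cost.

Open Largo and Milton; minimum total cost 294.

For any fixed open set, each office goes to its cheapest open site; total = fixed + service.
{Largo, Milton}: #1→Largo 6·20=120, #2→Milton 2·15=30, #3→Milton 8·6=48, #4→Milton 4·11=44. Service 242; fixed 52; total 294.
{Largo, Milton, Pell}: service 231 + fixed 75 = 306
{Largo, Milton, Upton}: service 201 + fixed 109 = 310
{Largo, Milton, Pell, Upton}: service 201 + fixed 132 = 333
(All 15 nonempty subsets were checked; Largo and Milton is lowest.)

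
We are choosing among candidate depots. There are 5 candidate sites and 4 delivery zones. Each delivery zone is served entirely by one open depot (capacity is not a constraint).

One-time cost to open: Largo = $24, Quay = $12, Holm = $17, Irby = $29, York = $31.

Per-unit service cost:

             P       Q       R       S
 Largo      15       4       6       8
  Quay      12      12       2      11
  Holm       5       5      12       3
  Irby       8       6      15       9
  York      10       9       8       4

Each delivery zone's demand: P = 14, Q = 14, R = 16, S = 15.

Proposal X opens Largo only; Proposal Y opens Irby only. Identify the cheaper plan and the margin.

Proposal X: {Largo}: P→Largo 15·14=210, Q→Largo 4·14=56, R→Largo 6·16=96, S→Largo 8·15=120. Service 482; fixed 24; total 506.
Proposal Y: {Irby}: P→Irby 8·14=112, Q→Irby 6·14=84, R→Irby 15·16=240, S→Irby 9·15=135. Service 571; fixed 29; total 600.
Difference: |506 − 600| = 94.

Proposal X is cheaper by 94.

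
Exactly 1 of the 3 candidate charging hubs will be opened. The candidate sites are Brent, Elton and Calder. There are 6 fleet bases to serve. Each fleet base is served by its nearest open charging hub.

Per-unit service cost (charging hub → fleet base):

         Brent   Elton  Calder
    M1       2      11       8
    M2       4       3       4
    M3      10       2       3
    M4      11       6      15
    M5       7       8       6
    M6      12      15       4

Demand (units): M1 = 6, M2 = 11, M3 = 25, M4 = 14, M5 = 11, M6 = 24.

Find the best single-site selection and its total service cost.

Choose Calder only; total service cost 539.

With exactly 1 open, each fleet base uses its cheapest among the chosen.
{Calder}: M1→Calder 8·6=48, M2→Calder 4·11=44, M3→Calder 3·25=75, M4→Calder 15·14=210, M5→Calder 6·11=66, M6→Calder 4·24=96. Service cost 539.
{Elton}: service cost 681
{Brent}: service cost 825
Among all 3 size-1 choices, {Calder} is lowest.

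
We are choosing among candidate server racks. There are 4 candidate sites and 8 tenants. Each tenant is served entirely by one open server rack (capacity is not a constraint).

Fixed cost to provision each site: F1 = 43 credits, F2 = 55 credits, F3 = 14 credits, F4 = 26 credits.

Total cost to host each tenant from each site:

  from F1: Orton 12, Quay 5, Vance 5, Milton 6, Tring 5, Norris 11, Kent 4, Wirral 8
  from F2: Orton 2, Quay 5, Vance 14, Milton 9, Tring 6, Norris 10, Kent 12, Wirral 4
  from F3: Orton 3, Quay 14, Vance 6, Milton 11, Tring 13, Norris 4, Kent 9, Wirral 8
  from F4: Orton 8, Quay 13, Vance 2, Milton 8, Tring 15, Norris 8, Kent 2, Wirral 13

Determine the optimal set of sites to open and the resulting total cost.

Open F3 only; minimum total cost 82.

For any fixed open set, each tenant goes to its cheapest open site; total = fixed + service.
{F3}: Orton→F3 3, Quay→F3 14, Vance→F3 6, Milton→F3 11, Tring→F3 13, Norris→F3 4, Kent→F3 9, Wirral→F3 8. Service 68; fixed 14; total 82.
{F3, F4}: service 53 + fixed 40 = 93
{F4}: Orton→F4 8, Quay→F4 13, Vance→F4 2, Milton→F4 8, Tring→F4 15, Norris→F4 8, Kent→F4 2, Wirral→F4 13. Service 69; fixed 26; total 95.
{F1, F2, F3, F4}: service 30 + fixed 138 = 168
(All 15 nonempty subsets were checked; F3 only is lowest.)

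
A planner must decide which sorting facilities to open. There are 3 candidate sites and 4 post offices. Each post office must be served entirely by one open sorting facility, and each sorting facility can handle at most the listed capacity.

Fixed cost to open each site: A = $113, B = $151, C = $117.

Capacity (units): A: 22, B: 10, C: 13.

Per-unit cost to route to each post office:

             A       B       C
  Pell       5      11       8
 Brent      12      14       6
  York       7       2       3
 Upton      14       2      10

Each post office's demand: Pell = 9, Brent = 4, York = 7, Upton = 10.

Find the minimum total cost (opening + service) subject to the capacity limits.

Minimum total cost: 426

Open {A, B}: Pell→A 5·9=45, Brent→A 12·4=48, York→A 7·7=49, Upton→B 2·10=20.
Loads: A carries 20/22, B carries 10/10. Service 162; fixed 264; total 426.
Next best feasible plan costs 460.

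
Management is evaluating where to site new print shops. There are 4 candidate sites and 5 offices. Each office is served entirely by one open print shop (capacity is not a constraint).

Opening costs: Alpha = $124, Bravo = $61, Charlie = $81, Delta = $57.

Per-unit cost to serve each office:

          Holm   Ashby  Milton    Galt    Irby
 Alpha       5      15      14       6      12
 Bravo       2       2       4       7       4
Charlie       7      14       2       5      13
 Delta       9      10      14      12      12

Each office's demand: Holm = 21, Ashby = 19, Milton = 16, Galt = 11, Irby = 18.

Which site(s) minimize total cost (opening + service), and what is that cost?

Open Bravo only; minimum total cost 354.

For any fixed open set, each office goes to its cheapest open site; total = fixed + service.
{Bravo}: Holm→Bravo 2·21=42, Ashby→Bravo 2·19=38, Milton→Bravo 4·16=64, Galt→Bravo 7·11=77, Irby→Bravo 4·18=72. Service 293; fixed 61; total 354.
{Bravo, Charlie}: Holm→Bravo 2·21=42, Ashby→Bravo 2·19=38, Milton→Charlie 2·16=32, Galt→Charlie 5·11=55, Irby→Bravo 4·18=72. Service 239; fixed 142; total 381.
{Bravo, Delta}: service 293 + fixed 118 = 411
{Alpha, Bravo, Charlie, Delta}: Holm→Bravo 2·21=42, Ashby→Bravo 2·19=38, Milton→Charlie 2·16=32, Galt→Charlie 5·11=55, Irby→Bravo 4·18=72. Service 239; fixed 323; total 562.
No other subset beats 354.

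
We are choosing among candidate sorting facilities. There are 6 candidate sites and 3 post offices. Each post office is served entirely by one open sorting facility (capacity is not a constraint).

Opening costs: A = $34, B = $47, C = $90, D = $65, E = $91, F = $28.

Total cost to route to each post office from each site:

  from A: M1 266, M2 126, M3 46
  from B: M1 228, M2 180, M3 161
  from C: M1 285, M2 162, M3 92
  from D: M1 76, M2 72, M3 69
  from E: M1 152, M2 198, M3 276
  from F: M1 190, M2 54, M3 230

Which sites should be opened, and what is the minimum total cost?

For any fixed open set, each post office goes to its cheapest open site; total = fixed + service.
{D}: M1→D 76, M2→D 72, M3→D 69. Service 217; fixed 65; total 282.
{D, F}: service 199 + fixed 93 = 292
{A, D}: service 194 + fixed 99 = 293
{A, B, C, D, E, F}: M1→D 76, M2→F 54, M3→A 46. Service 176; fixed 355; total 531.
No other subset beats 282.

Open D only; minimum total cost 282.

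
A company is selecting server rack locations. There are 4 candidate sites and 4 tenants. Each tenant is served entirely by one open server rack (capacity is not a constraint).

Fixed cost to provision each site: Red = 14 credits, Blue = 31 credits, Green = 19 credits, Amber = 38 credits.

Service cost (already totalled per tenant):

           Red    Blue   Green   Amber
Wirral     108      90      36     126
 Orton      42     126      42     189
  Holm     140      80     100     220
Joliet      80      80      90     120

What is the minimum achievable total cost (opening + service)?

Minimum total cost: 287

For any fixed open set, each tenant goes to its cheapest open site; total = fixed + service.
{Green}: Wirral→Green 36, Orton→Green 42, Holm→Green 100, Joliet→Green 90. Service 268; fixed 19; total 287.
{Blue, Green}: service 238 + fixed 50 = 288
{Red, Green}: service 258 + fixed 33 = 291
{Red, Blue, Green, Amber}: service 238 + fixed 102 = 340
No other subset beats 287.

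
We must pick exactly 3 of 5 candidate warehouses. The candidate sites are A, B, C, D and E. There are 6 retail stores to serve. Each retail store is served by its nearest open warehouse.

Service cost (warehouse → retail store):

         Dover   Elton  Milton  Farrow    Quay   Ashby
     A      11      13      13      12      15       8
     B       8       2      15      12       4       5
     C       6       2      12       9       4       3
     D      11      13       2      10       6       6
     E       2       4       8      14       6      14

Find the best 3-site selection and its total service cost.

Choose C, D and E; total service cost 22.

With exactly 3 open, each retail store uses its cheapest among the chosen.
{C, D, E}: Dover→E 2, Elton→C 2, Milton→D 2, Farrow→C 9, Quay→C 4, Ashby→C 3. Service cost 22.
{B, D, E}: service cost 25
{A, C, D}: service cost 26
Among all 10 size-3 choices, {C, D, E} is lowest.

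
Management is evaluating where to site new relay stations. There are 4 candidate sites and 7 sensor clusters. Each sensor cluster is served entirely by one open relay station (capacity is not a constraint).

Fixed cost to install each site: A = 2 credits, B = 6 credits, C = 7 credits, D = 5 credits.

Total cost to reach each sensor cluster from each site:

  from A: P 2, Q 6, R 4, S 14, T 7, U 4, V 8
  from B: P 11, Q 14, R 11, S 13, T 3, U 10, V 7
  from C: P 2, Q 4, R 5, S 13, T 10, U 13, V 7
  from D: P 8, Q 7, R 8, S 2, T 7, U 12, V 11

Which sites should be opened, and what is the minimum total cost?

Open A and D; minimum total cost 40.

For any fixed open set, each sensor cluster goes to its cheapest open site; total = fixed + service.
{A, D}: P→A 2, Q→A 6, R→A 4, S→D 2, T→A 7, U→A 4, V→A 8. Service 33; fixed 7; total 40.
{A, B, D}: service 28 + fixed 13 = 41
{A, C, D}: P→A 2, Q→C 4, R→A 4, S→D 2, T→A 7, U→A 4, V→C 7. Service 30; fixed 14; total 44.
{A, B, C, D}: P→A 2, Q→C 4, R→A 4, S→D 2, T→B 3, U→A 4, V→B 7. Service 26; fixed 20; total 46.
No other subset beats 40.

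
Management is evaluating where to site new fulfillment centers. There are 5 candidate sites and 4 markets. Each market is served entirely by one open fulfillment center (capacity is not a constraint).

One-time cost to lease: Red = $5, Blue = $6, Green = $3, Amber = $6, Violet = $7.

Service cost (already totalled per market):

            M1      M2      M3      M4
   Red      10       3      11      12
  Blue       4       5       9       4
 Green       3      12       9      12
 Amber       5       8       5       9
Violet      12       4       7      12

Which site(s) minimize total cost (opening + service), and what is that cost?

Open Blue only; minimum total cost 28.

For any fixed open set, each market goes to its cheapest open site; total = fixed + service.
{Blue}: M1→Blue 4, M2→Blue 5, M3→Blue 9, M4→Blue 4. Service 22; fixed 6; total 28.
{Blue, Green}: service 21 + fixed 9 = 30
{Blue, Amber}: M1→Blue 4, M2→Blue 5, M3→Amber 5, M4→Blue 4. Service 18; fixed 12; total 30.
{Red, Blue, Green, Amber, Violet}: service 15 + fixed 27 = 42
No other subset beats 28.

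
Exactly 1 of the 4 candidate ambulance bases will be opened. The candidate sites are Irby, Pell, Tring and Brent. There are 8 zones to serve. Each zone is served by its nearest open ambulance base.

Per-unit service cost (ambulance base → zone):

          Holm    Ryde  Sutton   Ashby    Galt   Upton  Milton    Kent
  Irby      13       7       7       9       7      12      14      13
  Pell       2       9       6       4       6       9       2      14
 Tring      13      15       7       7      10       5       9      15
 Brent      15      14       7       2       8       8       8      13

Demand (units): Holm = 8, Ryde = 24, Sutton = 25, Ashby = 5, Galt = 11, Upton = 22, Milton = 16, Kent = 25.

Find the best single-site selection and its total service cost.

Choose Pell only; total service cost 1048.

With exactly 1 open, each zone uses its cheapest among the chosen.
{Pell}: Holm→Pell 2·8=16, Ryde→Pell 9·24=216, Sutton→Pell 6·25=150, Ashby→Pell 4·5=20, Galt→Pell 6·11=66, Upton→Pell 9·22=198, Milton→Pell 2·16=32, Kent→Pell 14·25=350. Service cost 1048.
{Brent}: service cost 1358
{Irby}: service cost 1382
Among all 4 size-1 choices, {Pell} is lowest.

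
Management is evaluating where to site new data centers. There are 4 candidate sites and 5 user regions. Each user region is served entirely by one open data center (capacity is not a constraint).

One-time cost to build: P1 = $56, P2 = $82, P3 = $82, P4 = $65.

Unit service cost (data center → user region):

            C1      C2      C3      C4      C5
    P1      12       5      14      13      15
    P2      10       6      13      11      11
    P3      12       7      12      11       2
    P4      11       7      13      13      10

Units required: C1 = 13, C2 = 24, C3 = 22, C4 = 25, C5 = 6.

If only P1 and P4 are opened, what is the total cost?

Total cost: 1055

Each user region is assigned to its cheapest site among the open ones.
{P1, P4}: C1→P4 11·13=143, C2→P1 5·24=120, C3→P4 13·22=286, C4→P1 13·25=325, C5→P4 10·6=60. Service 934; fixed 121; total 1055.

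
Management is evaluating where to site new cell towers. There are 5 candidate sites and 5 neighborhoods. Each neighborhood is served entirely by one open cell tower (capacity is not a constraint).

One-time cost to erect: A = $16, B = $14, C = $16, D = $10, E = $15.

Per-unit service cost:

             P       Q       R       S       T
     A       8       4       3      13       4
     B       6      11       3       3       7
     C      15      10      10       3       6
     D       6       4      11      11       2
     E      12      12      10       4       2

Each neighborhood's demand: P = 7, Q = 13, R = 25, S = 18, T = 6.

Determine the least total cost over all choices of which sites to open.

Minimum total cost: 259

For any fixed open set, each neighborhood goes to its cheapest open site; total = fixed + service.
{B, D}: P→B 6·7=42, Q→D 4·13=52, R→B 3·25=75, S→B 3·18=54, T→D 2·6=12. Service 235; fixed 24; total 259.
{B, D, E}: service 235 + fixed 39 = 274
{A, B, D}: P→B 6·7=42, Q→A 4·13=52, R→A 3·25=75, S→B 3·18=54, T→D 2·6=12. Service 235; fixed 40; total 275.
{A, B, C, D, E}: P→B 6·7=42, Q→A 4·13=52, R→A 3·25=75, S→B 3·18=54, T→D 2·6=12. Service 235; fixed 71; total 306.
No other subset beats 259.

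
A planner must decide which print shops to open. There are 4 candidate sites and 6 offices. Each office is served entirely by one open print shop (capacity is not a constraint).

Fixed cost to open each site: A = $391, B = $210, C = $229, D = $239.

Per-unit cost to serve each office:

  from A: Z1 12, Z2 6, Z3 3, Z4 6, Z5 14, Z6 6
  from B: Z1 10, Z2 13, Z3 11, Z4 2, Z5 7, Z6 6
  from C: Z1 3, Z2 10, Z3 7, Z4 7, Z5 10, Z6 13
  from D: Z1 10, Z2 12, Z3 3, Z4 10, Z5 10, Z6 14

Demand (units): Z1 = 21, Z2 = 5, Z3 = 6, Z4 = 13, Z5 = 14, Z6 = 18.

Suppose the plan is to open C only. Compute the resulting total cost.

Total cost: 849

Each office is assigned to its cheapest site among the open ones.
{C}: Z1→C 3·21=63, Z2→C 10·5=50, Z3→C 7·6=42, Z4→C 7·13=91, Z5→C 10·14=140, Z6→C 13·18=234. Service 620; fixed 229; total 849.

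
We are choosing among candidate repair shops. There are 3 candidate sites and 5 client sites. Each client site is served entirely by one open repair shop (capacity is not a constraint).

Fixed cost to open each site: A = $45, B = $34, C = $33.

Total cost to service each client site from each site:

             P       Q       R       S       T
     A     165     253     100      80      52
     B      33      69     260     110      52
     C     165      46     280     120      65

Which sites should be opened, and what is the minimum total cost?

Open A and B; minimum total cost 413.

For any fixed open set, each client site goes to its cheapest open site; total = fixed + service.
{A, B}: P→B 33, Q→B 69, R→A 100, S→A 80, T→A 52. Service 334; fixed 79; total 413.
{A, B, C}: service 311 + fixed 112 = 423
{A, C}: P→A 165, Q→C 46, R→A 100, S→A 80, T→A 52. Service 443; fixed 78; total 521.
{C}: service 676 + fixed 33 = 709
No other subset beats 413.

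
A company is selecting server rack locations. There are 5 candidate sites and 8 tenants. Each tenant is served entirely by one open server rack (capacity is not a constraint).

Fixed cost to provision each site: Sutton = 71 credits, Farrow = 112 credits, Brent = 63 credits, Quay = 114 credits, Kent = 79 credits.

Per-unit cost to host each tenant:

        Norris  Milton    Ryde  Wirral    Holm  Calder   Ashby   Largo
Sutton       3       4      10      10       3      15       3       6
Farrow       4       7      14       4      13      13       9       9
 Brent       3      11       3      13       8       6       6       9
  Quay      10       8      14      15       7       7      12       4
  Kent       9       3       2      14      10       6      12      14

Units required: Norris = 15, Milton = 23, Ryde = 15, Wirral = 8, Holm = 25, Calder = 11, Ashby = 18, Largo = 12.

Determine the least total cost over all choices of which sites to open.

Minimum total cost: 641

For any fixed open set, each tenant goes to its cheapest open site; total = fixed + service.
{Sutton, Kent}: Norris→Sutton 3·15=45, Milton→Kent 3·23=69, Ryde→Kent 2·15=30, Wirral→Sutton 10·8=80, Holm→Sutton 3·25=75, Calder→Kent 6·11=66, Ashby→Sutton 3·18=54, Largo→Sutton 6·12=72. Service 491; fixed 150; total 641.
{Sutton, Brent}: service 529 + fixed 134 = 663
{Sutton, Brent, Kent}: Norris→Sutton 3·15=45, Milton→Kent 3·23=69, Ryde→Kent 2·15=30, Wirral→Sutton 10·8=80, Holm→Sutton 3·25=75, Calder→Brent 6·11=66, Ashby→Sutton 3·18=54, Largo→Sutton 6·12=72. Service 491; fixed 213; total 704.
{Sutton, Farrow, Brent, Quay, Kent}: service 419 + fixed 439 = 858
No other subset beats 641.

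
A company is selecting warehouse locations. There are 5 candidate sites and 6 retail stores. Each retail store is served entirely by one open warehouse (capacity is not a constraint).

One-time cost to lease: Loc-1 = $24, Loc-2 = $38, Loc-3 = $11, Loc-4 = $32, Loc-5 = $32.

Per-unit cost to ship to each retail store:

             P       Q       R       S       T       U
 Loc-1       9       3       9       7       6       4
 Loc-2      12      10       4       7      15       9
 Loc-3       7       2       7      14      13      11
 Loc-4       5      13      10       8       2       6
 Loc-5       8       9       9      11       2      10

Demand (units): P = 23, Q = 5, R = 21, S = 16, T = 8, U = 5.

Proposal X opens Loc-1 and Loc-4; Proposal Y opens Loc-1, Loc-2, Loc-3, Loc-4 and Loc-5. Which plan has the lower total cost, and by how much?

Proposal X: {Loc-1, Loc-4}: P→Loc-4 5·23=115, Q→Loc-1 3·5=15, R→Loc-1 9·21=189, S→Loc-1 7·16=112, T→Loc-4 2·8=16, U→Loc-1 4·5=20. Service 467; fixed 56; total 523.
Proposal Y: {Loc-1, Loc-2, Loc-3, Loc-4, Loc-5}: P→Loc-4 5·23=115, Q→Loc-3 2·5=10, R→Loc-2 4·21=84, S→Loc-1 7·16=112, T→Loc-4 2·8=16, U→Loc-1 4·5=20. Service 357; fixed 137; total 494.
Difference: |523 − 494| = 29.

Proposal Y is cheaper by 29.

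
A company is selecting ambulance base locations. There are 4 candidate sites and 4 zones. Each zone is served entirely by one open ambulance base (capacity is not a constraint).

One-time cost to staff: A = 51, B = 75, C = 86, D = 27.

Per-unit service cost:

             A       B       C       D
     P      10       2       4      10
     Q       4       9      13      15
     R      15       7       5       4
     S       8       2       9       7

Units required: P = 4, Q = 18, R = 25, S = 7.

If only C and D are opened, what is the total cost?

Each zone is assigned to its cheapest site among the open ones.
{C, D}: P→C 4·4=16, Q→C 13·18=234, R→D 4·25=100, S→D 7·7=49. Service 399; fixed 113; total 512.

Total cost: 512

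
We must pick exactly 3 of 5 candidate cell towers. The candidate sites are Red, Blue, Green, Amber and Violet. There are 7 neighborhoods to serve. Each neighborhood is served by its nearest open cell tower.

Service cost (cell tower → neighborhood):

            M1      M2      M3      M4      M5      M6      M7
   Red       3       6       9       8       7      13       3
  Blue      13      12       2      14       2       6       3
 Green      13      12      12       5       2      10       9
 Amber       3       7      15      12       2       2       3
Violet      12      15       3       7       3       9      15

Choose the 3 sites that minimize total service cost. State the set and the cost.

Choose Blue, Green and Amber; total service cost 24.

With exactly 3 open, each neighborhood uses its cheapest among the chosen.
{Blue, Green, Amber}: M1→Amber 3, M2→Amber 7, M3→Blue 2, M4→Green 5, M5→Blue 2, M6→Amber 2, M7→Blue 3. Service cost 24.
{Green, Amber, Violet}: service cost 25
{Red, Blue, Amber}: service cost 26
Among all 10 size-3 choices, {Blue, Green, Amber} is lowest.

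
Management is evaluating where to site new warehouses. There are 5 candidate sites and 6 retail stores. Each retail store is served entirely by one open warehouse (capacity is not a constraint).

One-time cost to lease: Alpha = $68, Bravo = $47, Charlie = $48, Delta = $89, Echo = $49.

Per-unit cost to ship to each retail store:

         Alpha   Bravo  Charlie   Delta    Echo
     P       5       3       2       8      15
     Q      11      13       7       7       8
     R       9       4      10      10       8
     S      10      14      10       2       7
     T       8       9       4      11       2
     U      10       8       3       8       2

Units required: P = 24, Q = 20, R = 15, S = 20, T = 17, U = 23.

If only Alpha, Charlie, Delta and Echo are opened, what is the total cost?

Total cost: 682

Each retail store is assigned to its cheapest site among the open ones.
{Alpha, Charlie, Delta, Echo}: P→Charlie 2·24=48, Q→Charlie 7·20=140, R→Echo 8·15=120, S→Delta 2·20=40, T→Echo 2·17=34, U→Echo 2·23=46. Service 428; fixed 254; total 682.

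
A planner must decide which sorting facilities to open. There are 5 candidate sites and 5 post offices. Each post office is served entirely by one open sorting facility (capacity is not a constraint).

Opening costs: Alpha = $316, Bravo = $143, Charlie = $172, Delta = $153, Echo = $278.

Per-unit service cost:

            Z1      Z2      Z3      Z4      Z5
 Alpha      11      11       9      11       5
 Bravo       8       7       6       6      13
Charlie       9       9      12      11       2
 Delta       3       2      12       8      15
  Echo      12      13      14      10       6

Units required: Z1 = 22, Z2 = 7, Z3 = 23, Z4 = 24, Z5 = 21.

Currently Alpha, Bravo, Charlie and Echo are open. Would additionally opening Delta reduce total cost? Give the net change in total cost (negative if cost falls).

No — net change +8 (cost rises by 8).

Current service cost with {Alpha, Bravo, Charlie, Echo}: 549.
Adding Delta: each post office re-picks its cheapest; new service cost 404, saving 145.
Extra fixed cost: 153. Net change = 153 − 145 = 8.
(Totals: 1458 → 1466.)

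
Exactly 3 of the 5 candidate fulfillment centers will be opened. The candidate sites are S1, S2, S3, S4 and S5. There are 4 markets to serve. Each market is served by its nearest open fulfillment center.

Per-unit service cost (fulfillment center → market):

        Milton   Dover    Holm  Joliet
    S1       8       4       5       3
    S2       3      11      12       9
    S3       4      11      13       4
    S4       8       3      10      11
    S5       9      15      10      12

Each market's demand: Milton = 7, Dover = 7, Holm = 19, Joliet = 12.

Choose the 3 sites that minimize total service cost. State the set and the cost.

With exactly 3 open, each market uses its cheapest among the chosen.
{S1, S2, S4}: Milton→S2 3·7=21, Dover→S4 3·7=21, Holm→S1 5·19=95, Joliet→S1 3·12=36. Service cost 173.
{S1, S2, S3}: service cost 180
{S1, S2, S5}: service cost 180
Among all 10 size-3 choices, {S1, S2, S4} is lowest.

Choose S1, S2 and S4; total service cost 173.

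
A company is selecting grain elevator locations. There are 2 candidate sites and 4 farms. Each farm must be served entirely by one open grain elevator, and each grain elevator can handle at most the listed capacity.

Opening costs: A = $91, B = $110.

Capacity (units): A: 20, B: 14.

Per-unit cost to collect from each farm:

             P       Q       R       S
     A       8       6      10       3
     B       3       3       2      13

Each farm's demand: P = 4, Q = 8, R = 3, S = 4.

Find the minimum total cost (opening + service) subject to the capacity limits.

Minimum total cost: 213

Open {A}: P→A 8·4=32, Q→A 6·8=48, R→A 10·3=30, S→A 3·4=12.
Loads: A carries 19/20. Service 122; fixed 91; total 213.
Next best feasible plan costs 275.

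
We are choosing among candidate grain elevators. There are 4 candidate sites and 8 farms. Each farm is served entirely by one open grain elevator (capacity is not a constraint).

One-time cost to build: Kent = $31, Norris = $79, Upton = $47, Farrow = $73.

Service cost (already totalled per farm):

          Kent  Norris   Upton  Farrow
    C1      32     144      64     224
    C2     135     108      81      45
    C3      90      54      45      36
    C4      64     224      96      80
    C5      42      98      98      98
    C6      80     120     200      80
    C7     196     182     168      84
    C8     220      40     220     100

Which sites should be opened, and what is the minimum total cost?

Open Kent and Farrow; minimum total cost 587.

For any fixed open set, each farm goes to its cheapest open site; total = fixed + service.
{Kent, Farrow}: C1→Kent 32, C2→Farrow 45, C3→Farrow 36, C4→Kent 64, C5→Kent 42, C6→Kent 80, C7→Farrow 84, C8→Farrow 100. Service 483; fixed 104; total 587.
{Kent, Norris, Farrow}: service 423 + fixed 183 = 606
{Kent, Upton, Farrow}: service 483 + fixed 151 = 634
{Kent, Norris, Upton, Farrow}: service 423 + fixed 230 = 653
(All 15 nonempty subsets were checked; Kent and Farrow is lowest.)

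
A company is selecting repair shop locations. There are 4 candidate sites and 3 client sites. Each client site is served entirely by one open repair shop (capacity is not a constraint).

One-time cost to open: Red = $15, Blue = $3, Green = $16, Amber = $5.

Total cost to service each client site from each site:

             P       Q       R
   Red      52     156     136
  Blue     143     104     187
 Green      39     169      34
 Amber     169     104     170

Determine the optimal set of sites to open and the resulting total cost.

Open Blue and Green; minimum total cost 196.

For any fixed open set, each client site goes to its cheapest open site; total = fixed + service.
{Blue, Green}: P→Green 39, Q→Blue 104, R→Green 34. Service 177; fixed 19; total 196.
{Green, Amber}: service 177 + fixed 21 = 198
{Blue, Green, Amber}: P→Green 39, Q→Blue 104, R→Green 34. Service 177; fixed 24; total 201.
{Red, Blue, Green, Amber}: service 177 + fixed 39 = 216
No other subset beats 196.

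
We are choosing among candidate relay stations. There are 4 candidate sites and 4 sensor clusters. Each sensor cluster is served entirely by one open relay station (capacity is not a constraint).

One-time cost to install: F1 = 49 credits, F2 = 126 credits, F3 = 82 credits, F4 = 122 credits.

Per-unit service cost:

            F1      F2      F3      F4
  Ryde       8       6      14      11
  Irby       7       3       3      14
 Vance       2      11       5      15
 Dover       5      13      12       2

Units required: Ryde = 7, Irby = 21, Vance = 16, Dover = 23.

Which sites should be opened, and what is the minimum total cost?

For any fixed open set, each sensor cluster goes to its cheapest open site; total = fixed + service.
{F1, F3}: Ryde→F1 8·7=56, Irby→F3 3·21=63, Vance→F1 2·16=32, Dover→F1 5·23=115. Service 266; fixed 131; total 397.
{F1}: Ryde→F1 8·7=56, Irby→F1 7·21=147, Vance→F1 2·16=32, Dover→F1 5·23=115. Service 350; fixed 49; total 399.
{F1, F2}: Ryde→F2 6·7=42, Irby→F2 3·21=63, Vance→F1 2·16=32, Dover→F1 5·23=115. Service 252; fixed 175; total 427.
{F1, F2, F3, F4}: service 183 + fixed 379 = 562
No other subset beats 397.

Open F1 and F3; minimum total cost 397.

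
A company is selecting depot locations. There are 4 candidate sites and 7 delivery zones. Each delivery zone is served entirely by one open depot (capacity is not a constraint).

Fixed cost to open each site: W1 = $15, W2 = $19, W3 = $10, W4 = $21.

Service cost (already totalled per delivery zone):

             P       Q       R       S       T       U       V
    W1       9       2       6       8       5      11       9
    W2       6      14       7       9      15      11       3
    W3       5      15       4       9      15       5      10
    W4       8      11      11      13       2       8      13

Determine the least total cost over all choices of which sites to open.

For any fixed open set, each delivery zone goes to its cheapest open site; total = fixed + service.
{W1, W3}: P→W3 5, Q→W1 2, R→W3 4, S→W1 8, T→W1 5, U→W3 5, V→W1 9. Service 38; fixed 25; total 63.
{W1}: P→W1 9, Q→W1 2, R→W1 6, S→W1 8, T→W1 5, U→W1 11, V→W1 9. Service 50; fixed 15; total 65.
{W3}: service 63 + fixed 10 = 73
{W1, W2, W3, W4}: P→W3 5, Q→W1 2, R→W3 4, S→W1 8, T→W4 2, U→W3 5, V→W2 3. Service 29; fixed 65; total 94.
No other subset beats 63.

Minimum total cost: 63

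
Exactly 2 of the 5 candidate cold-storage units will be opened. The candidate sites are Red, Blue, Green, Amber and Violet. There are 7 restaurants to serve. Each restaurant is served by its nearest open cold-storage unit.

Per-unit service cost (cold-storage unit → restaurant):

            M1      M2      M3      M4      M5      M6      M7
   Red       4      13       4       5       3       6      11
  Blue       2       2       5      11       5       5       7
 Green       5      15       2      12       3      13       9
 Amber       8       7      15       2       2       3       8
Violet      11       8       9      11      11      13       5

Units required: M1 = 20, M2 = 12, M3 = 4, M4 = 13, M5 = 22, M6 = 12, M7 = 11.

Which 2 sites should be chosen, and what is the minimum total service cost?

With exactly 2 open, each restaurant uses its cheapest among the chosen.
{Blue, Amber}: M1→Blue 2·20=40, M2→Blue 2·12=24, M3→Blue 5·4=20, M4→Amber 2·13=26, M5→Amber 2·22=44, M6→Amber 3·12=36, M7→Blue 7·11=77. Service cost 267.
{Red, Blue}: service cost 348
{Red, Amber}: service cost 374
Among all 10 size-2 choices, {Blue, Amber} is lowest.

Choose Blue and Amber; total service cost 267.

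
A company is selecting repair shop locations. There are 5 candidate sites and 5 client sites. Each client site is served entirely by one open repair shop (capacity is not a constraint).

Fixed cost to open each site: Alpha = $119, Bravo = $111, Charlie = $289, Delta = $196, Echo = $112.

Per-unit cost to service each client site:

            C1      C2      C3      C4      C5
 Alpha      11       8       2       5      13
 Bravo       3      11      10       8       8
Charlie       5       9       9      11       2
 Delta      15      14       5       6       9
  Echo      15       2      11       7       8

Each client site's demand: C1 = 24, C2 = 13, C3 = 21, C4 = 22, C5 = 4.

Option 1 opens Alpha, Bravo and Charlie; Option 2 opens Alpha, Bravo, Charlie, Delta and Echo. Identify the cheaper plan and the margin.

Option 1 is cheaper by 230.

Option 1: {Alpha, Bravo, Charlie}: C1→Bravo 3·24=72, C2→Alpha 8·13=104, C3→Alpha 2·21=42, C4→Alpha 5·22=110, C5→Charlie 2·4=8. Service 336; fixed 519; total 855.
Option 2: {Alpha, Bravo, Charlie, Delta, Echo}: C1→Bravo 3·24=72, C2→Echo 2·13=26, C3→Alpha 2·21=42, C4→Alpha 5·22=110, C5→Charlie 2·4=8. Service 258; fixed 827; total 1085.
Difference: |855 − 1085| = 230.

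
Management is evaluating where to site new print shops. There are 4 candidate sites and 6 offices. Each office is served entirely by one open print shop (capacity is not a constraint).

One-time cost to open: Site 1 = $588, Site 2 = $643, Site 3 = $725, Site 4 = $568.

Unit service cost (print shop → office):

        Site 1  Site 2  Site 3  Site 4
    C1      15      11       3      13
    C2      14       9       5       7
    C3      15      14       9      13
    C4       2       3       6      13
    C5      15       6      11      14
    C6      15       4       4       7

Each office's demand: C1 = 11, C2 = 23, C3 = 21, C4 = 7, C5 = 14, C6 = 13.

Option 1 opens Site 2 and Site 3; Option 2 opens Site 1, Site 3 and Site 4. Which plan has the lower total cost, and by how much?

Option 1 is cheaper by 576.

Option 1: {Site 2, Site 3}: C1→Site 3 3·11=33, C2→Site 3 5·23=115, C3→Site 3 9·21=189, C4→Site 2 3·7=21, C5→Site 2 6·14=84, C6→Site 2 4·13=52. Service 494; fixed 1368; total 1862.
Option 2: {Site 1, Site 3, Site 4}: C1→Site 3 3·11=33, C2→Site 3 5·23=115, C3→Site 3 9·21=189, C4→Site 1 2·7=14, C5→Site 3 11·14=154, C6→Site 3 4·13=52. Service 557; fixed 1881; total 2438.
Difference: |1862 − 2438| = 576.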